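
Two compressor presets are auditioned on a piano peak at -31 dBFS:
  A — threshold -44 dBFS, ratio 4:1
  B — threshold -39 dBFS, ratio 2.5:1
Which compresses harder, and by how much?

A: GR = 13 − 13/4 = 9.75 dB.
B: GR = 8 − 8/2.5 = 4.8 dB.
A reduces 4.95 dB more.

A, by 4.95 dB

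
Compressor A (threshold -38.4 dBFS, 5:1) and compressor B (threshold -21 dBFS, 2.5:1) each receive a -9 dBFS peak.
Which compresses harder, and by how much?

A: 29.4 dB over, compressed to 5.88 dB over, so 23.52 dB of GR.
B: 12 dB over, compressed to 4.8 dB over, so 7.2 dB of GR.
Difference: 16.32 dB in favour of A.

A, by 16.32 dB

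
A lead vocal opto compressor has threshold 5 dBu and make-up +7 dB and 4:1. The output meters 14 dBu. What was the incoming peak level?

Before make-up, the level was 14 − 7 = 7 dBu.
That's 2 dB above the 5 dBu threshold.
Before 4:1 compression the overshoot was 2 × 4 = 8 dB, so input = 5 + 8 = 13 dBu.

13 dBu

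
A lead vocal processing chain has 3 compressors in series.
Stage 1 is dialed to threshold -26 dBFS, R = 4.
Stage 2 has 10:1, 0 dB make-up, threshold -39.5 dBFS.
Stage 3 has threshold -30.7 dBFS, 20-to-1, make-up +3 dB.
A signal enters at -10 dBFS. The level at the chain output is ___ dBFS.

Stage 1: -10 dBFS is 16 dB over -26 dBFS; at 4:1 that becomes 4 dB over, giving -22 dBFS.
Stage 2: overshoot 17.5 dB → 17.5/10 = 1.75 dB → -37.75 dBFS.
Stage 3: -37.75 dBFS ≤ -30.7 dBFS, so stage 3 doesn't engage; make-up brings it to -34.75 dBFS.

-34.75 dBFS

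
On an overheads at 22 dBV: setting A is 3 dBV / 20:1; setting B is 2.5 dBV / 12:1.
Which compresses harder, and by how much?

A, by 0.175 dB

A: GR = 19 − 19/20 = 18.05 dB.
B: GR = 19.5 − 19.5/12 = 17.875 dB.
A reduces 0.175 dB more.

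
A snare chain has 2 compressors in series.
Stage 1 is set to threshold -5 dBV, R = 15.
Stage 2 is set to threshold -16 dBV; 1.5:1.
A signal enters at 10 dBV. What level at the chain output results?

-8 dBV

Stage 1: 10 dBV is 15 dB over -5 dBV; at 15:1 that becomes 1 dB over, giving -4 dBV.
Stage 2: -4 dBV is 12 dB over -16 dBV; at 1.5:1 that becomes 8 dB over, giving -8 dBV.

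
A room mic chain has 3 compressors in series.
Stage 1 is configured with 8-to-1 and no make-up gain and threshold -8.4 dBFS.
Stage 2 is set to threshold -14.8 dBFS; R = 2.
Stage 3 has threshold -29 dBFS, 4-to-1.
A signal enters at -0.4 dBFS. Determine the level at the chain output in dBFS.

Stage 1: 8 dB above -8.4 dBFS, reduced 8:1 to 1 dB above → -7.4 dBFS.
Stage 2: overshoot 7.4 dB → 7.4/2 = 3.7 dB → -11.1 dBFS.
Stage 3: 17.9 dB above -29 dBFS, reduced 4:1 to 4.475 dB above → -24.525 dBFS.

-24.525 dBFS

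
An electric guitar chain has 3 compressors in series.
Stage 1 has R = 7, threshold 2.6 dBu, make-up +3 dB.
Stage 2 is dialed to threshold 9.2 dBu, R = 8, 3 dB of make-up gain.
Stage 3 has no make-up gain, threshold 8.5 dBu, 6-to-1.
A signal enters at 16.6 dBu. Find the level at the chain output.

8.85 dBu

Stage 1: 14 dB above 2.6 dBu, reduced 7:1 to 2 dB above → 4.6 dBu; +3 dB make-up → 7.6 dBu.
Stage 2: 7.6 dBu ≤ 9.2 dBu, so stage 2 doesn't engage; make-up brings it to 10.6 dBu.
Stage 3: 2.1 dB above 8.5 dBu, reduced 6:1 to 0.35 dB above → 8.85 dBu.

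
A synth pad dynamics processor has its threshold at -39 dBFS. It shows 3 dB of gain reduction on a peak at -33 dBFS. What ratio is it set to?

Input overshoot = -33 − (-39) = 6 dB.
Output overshoot = 6 − 3 = 3 dB.
Ratio = input overshoot / output overshoot = 6 / 3 = 2.

2:1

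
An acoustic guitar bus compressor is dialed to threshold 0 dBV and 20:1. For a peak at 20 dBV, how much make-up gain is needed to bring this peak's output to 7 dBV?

Overshoot 20 dB → 20/20 = 1 dB after compression, so the compressed level is 0 + 1 = 1 dBV.
Make-up = target − compressed = 7 − 1 = 6 dB.

6 dB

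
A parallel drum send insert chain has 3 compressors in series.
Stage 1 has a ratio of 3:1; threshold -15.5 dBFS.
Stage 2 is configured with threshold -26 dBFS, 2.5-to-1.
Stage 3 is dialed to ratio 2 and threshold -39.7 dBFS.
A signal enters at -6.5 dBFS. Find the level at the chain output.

-30.15 dBFS

Stage 1: 9 dB above -15.5 dBFS, reduced 3:1 to 3 dB above → -12.5 dBFS.
Stage 2: -12.5 dBFS is 13.5 dB over -26 dBFS; at 2.5:1 that becomes 5.4 dB over, giving -20.6 dBFS.
Stage 3: overshoot 19.1 dB → 19.1/2 = 9.55 dB → -30.15 dBFS.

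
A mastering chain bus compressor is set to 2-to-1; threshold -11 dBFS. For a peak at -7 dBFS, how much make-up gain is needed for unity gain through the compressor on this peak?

2 dB

The peak compresses to -11 + 4/2 = -9 dBFS.
To reach -7 dBFS requires -7 − (-9) = 2 dB of make-up.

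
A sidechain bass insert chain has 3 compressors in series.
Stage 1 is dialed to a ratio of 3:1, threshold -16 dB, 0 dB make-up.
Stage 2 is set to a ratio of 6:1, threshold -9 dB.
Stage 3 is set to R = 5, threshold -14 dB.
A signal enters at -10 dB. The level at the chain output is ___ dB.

Stage 1: 6 dB above -16 dB, reduced 3:1 to 2 dB above → -14 dB.
Stage 2: -14 dB is at or below the -9 dB threshold — no compression; output -14 dB.
Stage 3: -14 dB is at or below the -14 dB threshold — no compression; output -14 dB.

-14 dB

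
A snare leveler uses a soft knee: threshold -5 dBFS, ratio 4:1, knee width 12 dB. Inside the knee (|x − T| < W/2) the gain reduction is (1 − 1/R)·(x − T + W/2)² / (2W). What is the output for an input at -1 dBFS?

-4.125 dBFS

x − T + W/2 = -1 − (-5) + 6 = 10.
GR = (1 − 1/4) × 10² / 24 = 0.75 × 100 / 24 = 3.125 dB.
Output = -1 − 3.125 = -4.125 dBFS.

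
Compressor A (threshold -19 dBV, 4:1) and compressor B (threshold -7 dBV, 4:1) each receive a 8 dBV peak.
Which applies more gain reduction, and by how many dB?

A: overshoot 27 dB → output overshoot 6.75 dB → GR 20.25 dB.
B: overshoot 15 dB → output overshoot 3.75 dB → GR 11.25 dB.
A applies 9 dB more gain reduction.

A, by 9 dB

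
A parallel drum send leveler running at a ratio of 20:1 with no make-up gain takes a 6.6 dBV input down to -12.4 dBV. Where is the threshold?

Input is 20 dB above T (since output overshoot × R = input overshoot: (-12.4 − T)·20 = 6.6 − T gives T = -13.4 dBV).
Check: -13.4 + (6.6 − (-13.4))/20 = -13.4 + 1 = -12.4 dBV. ✓

-13.4 dBV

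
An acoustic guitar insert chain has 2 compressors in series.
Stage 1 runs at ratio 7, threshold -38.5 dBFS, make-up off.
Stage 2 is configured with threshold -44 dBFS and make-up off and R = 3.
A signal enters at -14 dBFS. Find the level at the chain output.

Stage 1: 24.5 dB above -38.5 dBFS, reduced 7:1 to 3.5 dB above → -35 dBFS.
Stage 2: -35 dBFS is 9 dB over -44 dBFS; at 3:1 that becomes 3 dB over, giving -41 dBFS.

-41 dBFS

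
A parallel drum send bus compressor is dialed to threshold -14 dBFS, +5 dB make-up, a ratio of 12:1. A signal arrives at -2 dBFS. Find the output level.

-8 dBFS

Overshoot: -2 − (-14) = 12 dB.
The 12 dB excess becomes 1 dB after 12:1 reduction.
So the level is -14 + 1 = -13 dBFS; make-up adds 5 dB, giving -8 dBFS.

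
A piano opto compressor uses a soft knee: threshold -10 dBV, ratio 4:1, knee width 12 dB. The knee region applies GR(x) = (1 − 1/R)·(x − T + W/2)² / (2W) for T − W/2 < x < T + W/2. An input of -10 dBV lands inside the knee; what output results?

x − T + W/2 = -10 − (-10) + 6 = 6.
GR = (1 − 1/4) × 6² / 24 = 0.75 × 36 / 24 = 1.125 dB.
Output = -10 − 1.125 = -11.125 dBV.

-11.125 dBV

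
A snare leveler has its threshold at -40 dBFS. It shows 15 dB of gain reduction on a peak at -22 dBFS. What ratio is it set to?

Input overshoot = -22 − (-40) = 18 dB.
Output overshoot = 18 − 15 = 3 dB.
Ratio = input overshoot / output overshoot = 18 / 3 = 6.

6:1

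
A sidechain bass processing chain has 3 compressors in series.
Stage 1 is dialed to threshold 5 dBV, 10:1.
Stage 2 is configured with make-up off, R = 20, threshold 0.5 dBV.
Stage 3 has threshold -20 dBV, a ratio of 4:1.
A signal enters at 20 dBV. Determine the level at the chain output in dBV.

Stage 1: overshoot 15 dB → 15/10 = 1.5 dB → 6.5 dBV.
Stage 2: 6 dB above 0.5 dBV, reduced 20:1 to 0.3 dB above → 0.8 dBV.
Stage 3: overshoot 20.8 dB → 20.8/4 = 5.2 dB → -14.8 dBV.

-14.8 dBV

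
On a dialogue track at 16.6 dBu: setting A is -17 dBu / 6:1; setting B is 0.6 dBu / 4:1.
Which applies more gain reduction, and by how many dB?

A: overshoot 33.6 dB → output overshoot 5.6 dB → GR 28 dB.
B: overshoot 16 dB → output overshoot 4 dB → GR 12 dB.
A applies 16 dB more gain reduction.

A, by 16 dB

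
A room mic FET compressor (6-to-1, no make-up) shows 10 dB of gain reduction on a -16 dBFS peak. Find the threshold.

-28 dBFS

Let T be the threshold. Output overshoot = (input overshoot)/R, so -26 − T = (-16 − T)/6.
6·(-26 − T) = -16 − T → 5·T = -156 − (-16) = -140.
T = -140/5 = -28 dBFS.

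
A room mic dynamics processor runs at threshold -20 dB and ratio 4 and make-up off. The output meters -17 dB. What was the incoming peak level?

-8 dB

Post-compression overshoot = -17 − (-20) = 3 dB.
Input overshoot = R × output overshoot = 12 dB → input = -20 + 12 = -8 dB.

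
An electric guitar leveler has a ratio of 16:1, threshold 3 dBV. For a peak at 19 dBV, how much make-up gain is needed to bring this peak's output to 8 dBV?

Without make-up, output = threshold + overshoot/16 = 3 + 1 = 4 dBV.
Gap to target: 4 dB.

4 dB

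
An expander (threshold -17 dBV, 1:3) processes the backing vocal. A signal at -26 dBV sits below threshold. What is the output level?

Undershoot = (-17) − (-26) = 9 dB.
At 1:3, that expands to 27 dB under threshold.
Output = -17 − 27 = -44 dBV.

-44 dBV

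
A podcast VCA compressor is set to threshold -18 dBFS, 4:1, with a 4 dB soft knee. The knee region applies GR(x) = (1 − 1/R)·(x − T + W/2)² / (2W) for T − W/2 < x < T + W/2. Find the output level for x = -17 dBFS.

x − T + W/2 = -17 − (-18) + 2 = 3.
GR = (1 − 1/4) × 3² / 8 = 0.75 × 9 / 8 = 0.84375 dB.
Output = -17 − 0.84375 = -17.84375 dBFS.

-17.84375 dBFS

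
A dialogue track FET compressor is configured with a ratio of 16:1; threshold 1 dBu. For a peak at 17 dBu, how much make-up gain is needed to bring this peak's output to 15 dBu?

13 dB

The peak compresses to 1 + 16/16 = 2 dBu.
To reach 15 dBu requires 15 − 2 = 13 dB of make-up.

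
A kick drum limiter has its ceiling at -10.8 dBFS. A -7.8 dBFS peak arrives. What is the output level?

At ∞:1, everything above -10.8 dBFS is held at the ceiling.

-10.8 dBFS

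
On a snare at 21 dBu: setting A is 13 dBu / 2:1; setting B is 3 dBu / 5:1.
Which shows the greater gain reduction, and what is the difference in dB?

A: overshoot 8 dB → output overshoot 4 dB → GR 4 dB.
B: overshoot 18 dB → output overshoot 3.6 dB → GR 14.4 dB.
Difference: 10.4 dB in favour of B.

B, by 10.4 dB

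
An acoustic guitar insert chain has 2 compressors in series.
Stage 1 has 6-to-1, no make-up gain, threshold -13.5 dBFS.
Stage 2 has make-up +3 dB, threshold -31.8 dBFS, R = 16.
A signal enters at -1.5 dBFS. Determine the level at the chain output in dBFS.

Stage 1: 12 dB above -13.5 dBFS, reduced 6:1 to 2 dB above → -11.5 dBFS.
Stage 2: overshoot 20.3 dB → 20.3/16 = 1.26875 dB → -30.53125 dBFS; +3 dB make-up → -27.53125 dBFS.

-27.53125 dBFS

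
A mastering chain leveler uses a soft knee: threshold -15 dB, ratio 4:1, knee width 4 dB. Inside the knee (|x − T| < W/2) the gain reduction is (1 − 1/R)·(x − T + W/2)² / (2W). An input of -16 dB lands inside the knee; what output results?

-16.09375 dB

x − T + W/2 = -16 − (-15) + 2 = 1.
GR = (1 − 1/4) × 1² / 8 = 0.75 × 1 / 8 = 0.09375 dB.
Output = -16 − 0.09375 = -16.09375 dB.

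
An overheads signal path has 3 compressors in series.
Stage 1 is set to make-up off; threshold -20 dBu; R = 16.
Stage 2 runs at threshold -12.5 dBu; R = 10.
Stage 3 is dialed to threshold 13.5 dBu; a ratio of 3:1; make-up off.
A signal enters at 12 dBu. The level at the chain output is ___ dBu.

Stage 1: 32 dB above -20 dBu, reduced 16:1 to 2 dB above → -18 dBu.
Stage 2: -18 dBu ≤ -12.5 dBu, so stage 2 doesn't engage; output -18 dBu.
Stage 3: -18 dBu ≤ 13.5 dBu, so stage 3 doesn't engage; output -18 dBu.

-18 dBu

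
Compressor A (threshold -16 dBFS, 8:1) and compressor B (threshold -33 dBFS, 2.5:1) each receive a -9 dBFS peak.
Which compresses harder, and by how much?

B, by 8.275 dB

A: overshoot 7 dB → output overshoot 0.875 dB → GR 6.125 dB.
B: overshoot 24 dB → output overshoot 9.6 dB → GR 14.4 dB.
B reduces 8.275 dB more.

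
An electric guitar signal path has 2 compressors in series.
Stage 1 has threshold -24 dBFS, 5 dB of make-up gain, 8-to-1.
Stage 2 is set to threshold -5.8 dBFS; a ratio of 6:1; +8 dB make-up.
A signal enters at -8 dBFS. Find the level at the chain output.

Stage 1: overshoot 16 dB → 16/8 = 2 dB → -22 dBFS; +5 dB make-up → -17 dBFS.
Stage 2: -17 dBFS ≤ -5.8 dBFS, so stage 2 doesn't engage; make-up brings it to -9 dBFS.

-9 dBFS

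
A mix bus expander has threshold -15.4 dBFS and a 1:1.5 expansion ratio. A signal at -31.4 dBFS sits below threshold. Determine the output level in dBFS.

The input is 16 dB below the -15.4 dBFS threshold.
A 1:1.5 expander multiplies undershoot by 1.5: 16 × 1.5 = 24 dB below threshold.
Output = -15.4 − 24 = -39.4 dBFS.

-39.4 dBFS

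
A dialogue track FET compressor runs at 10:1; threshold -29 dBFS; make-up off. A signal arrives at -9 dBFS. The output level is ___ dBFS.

-27 dBFS

Overshoot: -9 − (-29) = 20 dB.
The 20 dB excess becomes 2 dB after 10:1 reduction.
Output = -29 + 2 = -27 dBFS.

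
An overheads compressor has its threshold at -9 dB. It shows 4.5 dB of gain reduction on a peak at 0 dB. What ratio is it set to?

Input overshoot = 0 − (-9) = 9 dB.
Output overshoot = 9 − 4.5 = 4.5 dB.
Ratio = input overshoot / output overshoot = 9 / 4.5 = 2.

2:1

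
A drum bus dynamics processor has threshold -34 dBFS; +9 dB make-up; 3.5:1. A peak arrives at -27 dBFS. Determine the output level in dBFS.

-23 dBFS

The input is 7 dB above the -34 dBFS threshold.
At 3.5:1 the overshoot is divided by 3.5, leaving 2 dB above threshold.
That puts the output at -32 dBFS; make-up adds 9 dB, giving -23 dBFS.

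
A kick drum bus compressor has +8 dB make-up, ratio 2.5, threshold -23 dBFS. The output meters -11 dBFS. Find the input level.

-13 dBFS

Stripping the +8 dB make-up gives -19 dBFS at the gain stage.
That's 4 dB above the -23 dBFS threshold.
Input overshoot = R × output overshoot = 10 dB → input = -23 + 10 = -13 dBFS.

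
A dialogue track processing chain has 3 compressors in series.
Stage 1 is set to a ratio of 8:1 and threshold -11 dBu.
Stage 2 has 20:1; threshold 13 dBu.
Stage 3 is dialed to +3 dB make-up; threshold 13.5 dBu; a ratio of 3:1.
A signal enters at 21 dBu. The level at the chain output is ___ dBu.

-4 dBu

Stage 1: 32 dB above -11 dBu, reduced 8:1 to 4 dB above → -7 dBu.
Stage 2: below threshold (-7 ≤ 13); passes unchanged; output -7 dBu.
Stage 3: below threshold (-7 ≤ 13.5); passes unchanged; make-up brings it to -4 dBu.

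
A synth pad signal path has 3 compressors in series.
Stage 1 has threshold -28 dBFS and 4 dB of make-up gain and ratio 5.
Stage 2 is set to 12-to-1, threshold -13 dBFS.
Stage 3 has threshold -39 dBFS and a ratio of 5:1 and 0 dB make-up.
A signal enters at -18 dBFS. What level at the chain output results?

Stage 1: 10 dB above -28 dBFS, reduced 5:1 to 2 dB above → -26 dBFS; +4 dB make-up → -22 dBFS.
Stage 2: -22 dBFS is at or below the -13 dBFS threshold — no compression; output -22 dBFS.
Stage 3: -22 dBFS is 17 dB over -39 dBFS; at 5:1 that becomes 3.4 dB over, giving -35.6 dBFS.

-35.6 dBFS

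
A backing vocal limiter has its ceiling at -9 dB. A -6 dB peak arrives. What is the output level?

-9 dB

A brickwall limiter is an ∞:1 compressor: any input above the ceiling is clamped to -9 dB.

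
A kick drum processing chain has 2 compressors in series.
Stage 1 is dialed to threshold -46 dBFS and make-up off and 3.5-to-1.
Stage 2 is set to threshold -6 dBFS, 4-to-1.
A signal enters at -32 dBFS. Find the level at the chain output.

-42 dBFS

Stage 1: -32 dBFS is 14 dB over -46 dBFS; at 3.5:1 that becomes 4 dB over, giving -42 dBFS.
Stage 2: below threshold (-42 ≤ -6); passes unchanged; output -42 dBFS.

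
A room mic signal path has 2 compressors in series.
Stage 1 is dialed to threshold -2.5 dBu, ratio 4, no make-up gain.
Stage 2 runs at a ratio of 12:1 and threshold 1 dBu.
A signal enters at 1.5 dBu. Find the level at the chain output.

Stage 1: 1.5 dBu is 4 dB over -2.5 dBu; at 4:1 that becomes 1 dB over, giving -1.5 dBu.
Stage 2: -1.5 dBu is at or below the 1 dBu threshold — no compression; output -1.5 dBu.

-1.5 dBu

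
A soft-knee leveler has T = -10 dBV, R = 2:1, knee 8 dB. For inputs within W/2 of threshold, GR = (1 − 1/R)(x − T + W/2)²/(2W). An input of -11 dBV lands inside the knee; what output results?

-11.28125 dBV

x − T + W/2 = -11 − (-10) + 4 = 3.
GR = (1 − 1/2) × 3² / 16 = 0.5 × 9 / 16 = 0.28125 dB.
Output = -11 − 0.28125 = -11.28125 dBV.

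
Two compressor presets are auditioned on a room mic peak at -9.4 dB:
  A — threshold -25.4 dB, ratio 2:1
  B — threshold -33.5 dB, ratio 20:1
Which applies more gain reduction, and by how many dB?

A: overshoot 16 dB → output overshoot 8 dB → GR 8 dB.
B: overshoot 24.1 dB → output overshoot 1.205 dB → GR 22.895 dB.
Difference: 14.895 dB in favour of B.

B, by 14.895 dB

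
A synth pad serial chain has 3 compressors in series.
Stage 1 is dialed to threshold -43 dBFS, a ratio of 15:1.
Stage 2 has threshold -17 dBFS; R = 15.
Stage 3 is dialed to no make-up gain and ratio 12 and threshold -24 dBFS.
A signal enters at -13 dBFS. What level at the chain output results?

Stage 1: 30 dB above -43 dBFS, reduced 15:1 to 2 dB above → -41 dBFS.
Stage 2: -41 dBFS ≤ -17 dBFS, so stage 2 doesn't engage; output -41 dBFS.
Stage 3: -41 dBFS ≤ -24 dBFS, so stage 3 doesn't engage; output -41 dBFS.

-41 dBFS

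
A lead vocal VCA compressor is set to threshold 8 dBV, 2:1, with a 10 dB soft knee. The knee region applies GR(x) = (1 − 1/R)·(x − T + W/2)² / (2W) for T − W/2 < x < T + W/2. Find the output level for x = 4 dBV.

3.975 dBV

x − T + W/2 = 4 − 8 + 5 = 1.
GR = (1 − 1/2) × 1² / 20 = 0.5 × 1 / 20 = 0.025 dB.
Output = 4 − 0.025 = 3.975 dBV.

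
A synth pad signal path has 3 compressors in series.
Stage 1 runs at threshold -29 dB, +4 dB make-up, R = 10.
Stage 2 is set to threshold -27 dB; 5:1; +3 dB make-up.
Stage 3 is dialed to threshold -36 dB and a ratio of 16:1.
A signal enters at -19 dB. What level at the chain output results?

-35.2125 dB

Stage 1: 10 dB above -29 dB, reduced 10:1 to 1 dB above → -28 dB; +4 dB make-up → -24 dB.
Stage 2: -24 dB is 3 dB over -27 dB; at 5:1 that becomes 0.6 dB over, giving -26.4 dB; +3 dB make-up → -23.4 dB.
Stage 3: overshoot 12.6 dB → 12.6/16 = 0.7875 dB → -35.2125 dB.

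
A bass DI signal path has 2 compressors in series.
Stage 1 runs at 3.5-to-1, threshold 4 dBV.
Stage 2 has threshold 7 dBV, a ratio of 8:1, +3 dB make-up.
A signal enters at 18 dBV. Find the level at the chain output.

10.125 dBV

Stage 1: 18 dBV is 14 dB over 4 dBV; at 3.5:1 that becomes 4 dB over, giving 8 dBV.
Stage 2: overshoot 1 dB → 1/8 = 0.125 dB → 7.125 dBV; +3 dB make-up → 10.125 dBV.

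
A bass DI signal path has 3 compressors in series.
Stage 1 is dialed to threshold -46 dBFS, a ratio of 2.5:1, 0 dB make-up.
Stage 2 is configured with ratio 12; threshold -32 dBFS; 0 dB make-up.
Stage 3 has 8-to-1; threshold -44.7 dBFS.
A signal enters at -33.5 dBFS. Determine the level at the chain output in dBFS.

Stage 1: 12.5 dB above -46 dBFS, reduced 2.5:1 to 5 dB above → -41 dBFS.
Stage 2: below threshold (-41 ≤ -32); passes unchanged; output -41 dBFS.
Stage 3: overshoot 3.7 dB → 3.7/8 = 0.4625 dB → -44.2375 dBFS.

-44.2375 dBFS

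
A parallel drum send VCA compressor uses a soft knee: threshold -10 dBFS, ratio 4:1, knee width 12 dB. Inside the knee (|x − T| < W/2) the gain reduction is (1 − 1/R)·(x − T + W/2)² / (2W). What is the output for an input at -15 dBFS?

x − T + W/2 = -15 − (-10) + 6 = 1.
GR = (1 − 1/4) × 1² / 24 = 0.75 × 1 / 24 = 0.03125 dB.
Output = -15 − 0.03125 = -15.03125 dBFS.

-15.03125 dBFS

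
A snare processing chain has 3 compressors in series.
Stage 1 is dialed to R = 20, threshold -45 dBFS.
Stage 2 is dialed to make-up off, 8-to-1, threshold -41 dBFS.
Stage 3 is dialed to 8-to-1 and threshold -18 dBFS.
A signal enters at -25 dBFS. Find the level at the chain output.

-44 dBFS

Stage 1: overshoot 20 dB → 20/20 = 1 dB → -44 dBFS.
Stage 2: -44 dBFS ≤ -41 dBFS, so stage 2 doesn't engage; output -44 dBFS.
Stage 3: -44 dBFS is at or below the -18 dBFS threshold — no compression; output -44 dBFS.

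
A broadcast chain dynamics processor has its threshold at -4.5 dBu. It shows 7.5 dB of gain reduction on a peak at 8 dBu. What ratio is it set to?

2.5:1

Input overshoot = 8 − (-4.5) = 12.5 dB.
Output overshoot = 12.5 − 7.5 = 5 dB.
Ratio = input overshoot / output overshoot = 12.5 / 5 = 2.5.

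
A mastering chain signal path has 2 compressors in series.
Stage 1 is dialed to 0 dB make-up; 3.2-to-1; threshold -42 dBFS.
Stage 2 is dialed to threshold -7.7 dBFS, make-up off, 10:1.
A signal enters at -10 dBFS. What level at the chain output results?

Stage 1: overshoot 32 dB → 32/3.2 = 10 dB → -32 dBFS.
Stage 2: below threshold (-32 ≤ -7.7); passes unchanged; output -32 dBFS.

-32 dBFS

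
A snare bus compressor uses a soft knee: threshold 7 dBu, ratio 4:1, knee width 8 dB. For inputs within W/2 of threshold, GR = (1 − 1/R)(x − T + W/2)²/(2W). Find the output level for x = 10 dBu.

7.703125 dBu

x − T + W/2 = 10 − 7 + 4 = 7.
GR = (1 − 1/4) × 7² / 16 = 0.75 × 49 / 16 = 2.296875 dB.
Output = 10 − 2.296875 = 7.703125 dBu.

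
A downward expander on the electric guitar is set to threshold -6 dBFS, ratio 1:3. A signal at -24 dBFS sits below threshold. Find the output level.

-60 dBFS

Below threshold, a 1:3 expander applies gain = (3−1)×(T − x) of attenuation.
(3−1) × 18 = 36 dB, so output = -24 − 36 = -60 dBFS.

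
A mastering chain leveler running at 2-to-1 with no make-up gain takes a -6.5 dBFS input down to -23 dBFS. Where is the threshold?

-39.5 dBFS

Input is 33 dB above T (since output overshoot × R = input overshoot: (-23 − T)·2 = -6.5 − T gives T = -39.5 dBFS).
Check: -39.5 + (-6.5 − (-39.5))/2 = -39.5 + 16.5 = -23 dBFS. ✓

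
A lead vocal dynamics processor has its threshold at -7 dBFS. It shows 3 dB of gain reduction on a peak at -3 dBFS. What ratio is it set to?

4:1

Input overshoot = -3 − (-7) = 4 dB.
Output overshoot = 4 − 3 = 1 dB.
Ratio = input overshoot / output overshoot = 4 / 1 = 4.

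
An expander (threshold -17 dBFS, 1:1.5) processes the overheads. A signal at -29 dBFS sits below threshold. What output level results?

The input is 12 dB below the -17 dBFS threshold.
A 1:1.5 expander multiplies undershoot by 1.5: 12 × 1.5 = 18 dB below threshold.
Output = -17 − 18 = -35 dBFS.

-35 dBFS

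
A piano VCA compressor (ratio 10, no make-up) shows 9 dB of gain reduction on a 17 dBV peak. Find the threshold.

Let T be the threshold. Output overshoot = (input overshoot)/R, so 8 − T = (17 − T)/10.
10·(8 − T) = 17 − T → 9·T = 80 − 17 = 63.
T = 63/9 = 7 dBV.

7 dBV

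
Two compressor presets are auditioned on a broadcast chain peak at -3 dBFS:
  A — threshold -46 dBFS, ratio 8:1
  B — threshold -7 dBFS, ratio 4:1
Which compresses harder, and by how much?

A, by 34.625 dB

A: 43 dB over, compressed to 5.375 dB over, so 37.625 dB of GR.
B: 4 dB over, compressed to 1 dB over, so 3 dB of GR.
A applies 34.625 dB more gain reduction.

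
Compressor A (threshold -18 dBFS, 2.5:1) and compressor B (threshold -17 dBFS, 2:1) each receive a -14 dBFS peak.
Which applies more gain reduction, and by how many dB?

A: 4 dB over, compressed to 1.6 dB over, so 2.4 dB of GR.
B: 3 dB over, compressed to 1.5 dB over, so 1.5 dB of GR.
A reduces 0.9 dB more.

A, by 0.9 dB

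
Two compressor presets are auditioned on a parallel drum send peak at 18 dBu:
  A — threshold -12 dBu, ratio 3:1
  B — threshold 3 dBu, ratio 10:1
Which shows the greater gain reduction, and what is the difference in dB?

A, by 6.5 dB

A: overshoot 30 dB → output overshoot 10 dB → GR 20 dB.
B: overshoot 15 dB → output overshoot 1.5 dB → GR 13.5 dB.
A applies 6.5 dB more gain reduction.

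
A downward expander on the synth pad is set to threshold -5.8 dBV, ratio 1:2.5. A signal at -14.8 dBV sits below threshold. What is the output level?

-28.3 dBV

The input is 9 dB below the -5.8 dBV threshold.
A 1:2.5 expander multiplies undershoot by 2.5: 9 × 2.5 = 22.5 dB below threshold.
Output = -5.8 − 22.5 = -28.3 dBV.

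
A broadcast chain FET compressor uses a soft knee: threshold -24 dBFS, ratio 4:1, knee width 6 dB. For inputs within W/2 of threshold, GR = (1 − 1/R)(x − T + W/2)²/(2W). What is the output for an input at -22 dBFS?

x − T + W/2 = -22 − (-24) + 3 = 5.
GR = (1 − 1/4) × 5² / 12 = 0.75 × 25 / 12 = 1.5625 dB.
Output = -22 − 1.5625 = -23.5625 dBFS.

-23.5625 dBFS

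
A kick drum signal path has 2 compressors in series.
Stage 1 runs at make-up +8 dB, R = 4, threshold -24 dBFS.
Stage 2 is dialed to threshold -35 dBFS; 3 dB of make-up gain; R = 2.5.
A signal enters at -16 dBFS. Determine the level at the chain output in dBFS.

-23.6 dBFS

Stage 1: -16 dBFS is 8 dB over -24 dBFS; at 4:1 that becomes 2 dB over, giving -22 dBFS; +8 dB make-up → -14 dBFS.
Stage 2: -14 dBFS is 21 dB over -35 dBFS; at 2.5:1 that becomes 8.4 dB over, giving -26.6 dBFS; +3 dB make-up → -23.6 dBFS.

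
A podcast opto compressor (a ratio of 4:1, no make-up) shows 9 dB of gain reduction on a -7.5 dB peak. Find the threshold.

-19.5 dB

Gain reduction = -7.5 − (-16.5) = 9 dB; output overshoot = GR / (R − 1) = 9 / 3 = 3 dB.
Threshold = output − output overshoot = -16.5 − 3 = -19.5 dB.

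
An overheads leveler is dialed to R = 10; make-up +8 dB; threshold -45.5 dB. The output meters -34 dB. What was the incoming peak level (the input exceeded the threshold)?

-10.5 dB

Remove make-up: -34 − 8 = -42 dB.
The compressed level sits -42 − (-45.5) = 3.5 dB over threshold.
Before 10:1 compression the overshoot was 3.5 × 10 = 35 dB, so input = -45.5 + 35 = -10.5 dB.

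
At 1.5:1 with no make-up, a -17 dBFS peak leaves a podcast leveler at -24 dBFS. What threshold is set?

-38 dBFS

Gain reduction = -17 − (-24) = 7 dB; output overshoot = GR / (R − 1) = 7 / 0.5 = 14 dB.
Threshold = output − output overshoot = -24 − 14 = -38 dBFS.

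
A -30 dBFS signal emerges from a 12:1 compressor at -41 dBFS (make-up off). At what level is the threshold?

-42 dBFS

Input is 12 dB above T (since output overshoot × R = input overshoot: (-41 − T)·12 = -30 − T gives T = -42 dBFS).
Check: -42 + (-30 − (-42))/12 = -42 + 1 = -41 dBFS. ✓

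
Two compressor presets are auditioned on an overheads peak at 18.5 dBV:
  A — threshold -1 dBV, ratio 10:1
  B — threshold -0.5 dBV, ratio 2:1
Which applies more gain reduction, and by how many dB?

A, by 8.05 dB

A: 19.5 dB over, compressed to 1.95 dB over, so 17.55 dB of GR.
B: 19 dB over, compressed to 9.5 dB over, so 9.5 dB of GR.
Difference: 8.05 dB in favour of A.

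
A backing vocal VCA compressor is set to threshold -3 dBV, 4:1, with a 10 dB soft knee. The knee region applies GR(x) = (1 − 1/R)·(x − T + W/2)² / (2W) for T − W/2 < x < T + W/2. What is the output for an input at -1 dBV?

-2.8375 dBV

x − T + W/2 = -1 − (-3) + 5 = 7.
GR = (1 − 1/4) × 7² / 20 = 0.75 × 49 / 20 = 1.8375 dB.
Output = -1 − 1.8375 = -2.8375 dBV.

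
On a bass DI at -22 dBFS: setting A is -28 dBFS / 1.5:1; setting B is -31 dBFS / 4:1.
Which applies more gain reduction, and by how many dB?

B, by 4.75 dB

A: 6 dB over, compressed to 4 dB over, so 2 dB of GR.
B: 9 dB over, compressed to 2.25 dB over, so 6.75 dB of GR.
B applies 4.75 dB more gain reduction.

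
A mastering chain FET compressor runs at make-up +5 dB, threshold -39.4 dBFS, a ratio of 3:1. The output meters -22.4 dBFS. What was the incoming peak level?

Remove make-up: -22.4 − 5 = -27.4 dBFS.
Post-compression overshoot = -27.4 − (-39.4) = 12 dB.
Before 3:1 compression the overshoot was 12 × 3 = 36 dB, so input = -39.4 + 36 = -3.4 dBFS.

-3.4 dBFS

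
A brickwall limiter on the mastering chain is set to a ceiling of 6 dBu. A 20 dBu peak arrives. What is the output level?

A brickwall limiter is an ∞:1 compressor: any input above the ceiling is clamped to 6 dBu.

6 dBu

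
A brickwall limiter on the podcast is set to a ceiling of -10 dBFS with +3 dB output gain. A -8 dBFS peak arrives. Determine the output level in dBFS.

The limiter clamps the peak to its -10 dBFS ceiling.
Output gain then adds 3 dB: -10 + 3 = -7 dBFS.

-7 dBFS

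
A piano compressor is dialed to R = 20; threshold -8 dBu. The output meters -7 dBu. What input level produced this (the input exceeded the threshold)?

12 dBu

Post-compression overshoot = -7 − (-8) = 1 dB.
Input overshoot = R × output overshoot = 20 dB → input = -8 + 20 = 12 dBu.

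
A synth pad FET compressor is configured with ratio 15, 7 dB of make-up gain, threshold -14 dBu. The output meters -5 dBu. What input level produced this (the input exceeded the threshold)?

Before make-up, the level was -5 − 7 = -12 dBu.
That's 2 dB above the -14 dBu threshold.
Input overshoot = R × output overshoot = 30 dB → input = -14 + 30 = 16 dBu.

16 dBu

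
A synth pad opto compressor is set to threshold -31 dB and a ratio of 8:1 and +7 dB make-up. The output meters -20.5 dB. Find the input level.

Before make-up, the level was -20.5 − 7 = -27.5 dB.
The compressed level sits -27.5 − (-31) = 3.5 dB over threshold.
Input overshoot = R × output overshoot = 28 dB → input = -31 + 28 = -3 dB.

-3 dB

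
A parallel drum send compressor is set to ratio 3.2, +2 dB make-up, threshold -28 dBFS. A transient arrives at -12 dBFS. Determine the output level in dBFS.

The input is 16 dB above the -28 dBFS threshold.
At 3.2:1 the overshoot is divided by 3.2, leaving 5 dB above threshold.
That puts the output at -23 dBFS; make-up adds 2 dB, giving -21 dBFS.

-21 dBFS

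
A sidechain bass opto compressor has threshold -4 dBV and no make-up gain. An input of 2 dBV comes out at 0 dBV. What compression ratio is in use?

Input overshoot = 2 − (-4) = 6 dB; output overshoot = 0 − (-4) = 4 dB.
Ratio = 6 / 4 = 1.5.

1.5:1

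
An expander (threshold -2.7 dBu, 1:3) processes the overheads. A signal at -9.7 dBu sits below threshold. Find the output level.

-23.7 dBu

Undershoot = (-2.7) − (-9.7) = 7 dB.
At 1:3, that expands to 21 dB under threshold.
Output = -2.7 − 21 = -23.7 dBu.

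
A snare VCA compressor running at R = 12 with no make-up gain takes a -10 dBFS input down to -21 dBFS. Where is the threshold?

-22 dBFS

Input is 12 dB above T (since output overshoot × R = input overshoot: (-21 − T)·12 = -10 − T gives T = -22 dBFS).
Check: -22 + (-10 − (-22))/12 = -22 + 1 = -21 dBFS. ✓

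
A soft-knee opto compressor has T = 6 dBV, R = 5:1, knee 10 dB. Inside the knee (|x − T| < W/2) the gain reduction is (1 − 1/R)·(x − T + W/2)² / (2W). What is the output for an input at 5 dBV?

x − T + W/2 = 5 − 6 + 5 = 4.
GR = (1 − 1/5) × 4² / 20 = 0.8 × 16 / 20 = 0.64 dB.
Output = 5 − 0.64 = 4.36 dBV.

4.36 dBV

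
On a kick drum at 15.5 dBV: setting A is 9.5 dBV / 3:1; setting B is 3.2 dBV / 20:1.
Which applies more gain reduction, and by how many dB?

A: overshoot 6 dB → output overshoot 2 dB → GR 4 dB.
B: overshoot 12.3 dB → output overshoot 0.615 dB → GR 11.685 dB.
B reduces 7.685 dB more.

B, by 7.685 dB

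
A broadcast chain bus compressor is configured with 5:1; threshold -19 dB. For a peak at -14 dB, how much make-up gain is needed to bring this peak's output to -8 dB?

The peak compresses to -19 + 5/5 = -18 dB.
To reach -8 dB requires -8 − (-18) = 10 dB of make-up.

10 dB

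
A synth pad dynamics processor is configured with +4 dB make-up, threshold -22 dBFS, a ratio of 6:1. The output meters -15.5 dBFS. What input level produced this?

-7 dBFS

Before make-up, the level was -15.5 − 4 = -19.5 dBFS.
Post-compression overshoot = -19.5 − (-22) = 2.5 dB.
Input overshoot = R × output overshoot = 15 dB → input = -22 + 15 = -7 dBFS.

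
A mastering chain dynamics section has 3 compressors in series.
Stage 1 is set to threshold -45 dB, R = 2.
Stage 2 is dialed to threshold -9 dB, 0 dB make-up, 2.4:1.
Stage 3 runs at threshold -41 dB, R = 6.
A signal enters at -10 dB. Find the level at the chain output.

-38.75 dB

Stage 1: 35 dB above -45 dB, reduced 2:1 to 17.5 dB above → -27.5 dB.
Stage 2: -27.5 dB ≤ -9 dB, so stage 2 doesn't engage; output -27.5 dB.
Stage 3: overshoot 13.5 dB → 13.5/6 = 2.25 dB → -38.75 dB.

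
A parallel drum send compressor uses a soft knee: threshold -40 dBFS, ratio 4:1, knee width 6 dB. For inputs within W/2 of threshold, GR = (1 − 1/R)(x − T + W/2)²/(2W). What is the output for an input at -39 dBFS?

x − T + W/2 = -39 − (-40) + 3 = 4.
GR = (1 − 1/4) × 4² / 12 = 0.75 × 16 / 12 = 1 dB.
Output = -39 − 1 = -40 dBFS.

-40 dBFS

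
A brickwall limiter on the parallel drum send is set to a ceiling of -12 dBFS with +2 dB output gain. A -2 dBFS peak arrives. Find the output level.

-10 dBFS

At ∞:1, everything above -12 dBFS is held at the ceiling.
Output gain then adds 2 dB: -12 + 2 = -10 dBFS.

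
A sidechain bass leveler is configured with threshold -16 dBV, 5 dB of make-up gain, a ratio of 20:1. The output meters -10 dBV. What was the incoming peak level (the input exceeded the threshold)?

Stripping the +5 dB make-up gives -15 dBV at the gain stage.
Post-compression overshoot = -15 − (-16) = 1 dB.
Undo the ratio: input overshoot = 1 × 20 = 20 dB, giving input = 4 dBV.

4 dBV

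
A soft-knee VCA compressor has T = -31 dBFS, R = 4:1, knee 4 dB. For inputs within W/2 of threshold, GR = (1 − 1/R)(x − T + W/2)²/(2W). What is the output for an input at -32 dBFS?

x − T + W/2 = -32 − (-31) + 2 = 1.
GR = (1 − 1/4) × 1² / 8 = 0.75 × 1 / 8 = 0.09375 dB.
Output = -32 − 0.09375 = -32.09375 dBFS.

-32.09375 dBFS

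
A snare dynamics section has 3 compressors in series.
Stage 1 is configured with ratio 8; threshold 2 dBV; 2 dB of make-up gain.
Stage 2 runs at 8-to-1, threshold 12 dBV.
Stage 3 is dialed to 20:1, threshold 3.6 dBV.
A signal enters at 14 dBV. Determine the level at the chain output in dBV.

3.695 dBV

Stage 1: 12 dB above 2 dBV, reduced 8:1 to 1.5 dB above → 3.5 dBV; +2 dB make-up → 5.5 dBV.
Stage 2: below threshold (5.5 ≤ 12); passes unchanged; output 5.5 dBV.
Stage 3: 1.9 dB above 3.6 dBV, reduced 20:1 to 0.095 dB above → 3.695 dBV.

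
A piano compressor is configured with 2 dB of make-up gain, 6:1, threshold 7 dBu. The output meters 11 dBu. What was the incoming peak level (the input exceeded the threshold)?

19 dBu

Remove make-up: 11 − 2 = 9 dBu.
That's 2 dB above the 7 dBu threshold.
Undo the ratio: input overshoot = 2 × 6 = 12 dB, giving input = 19 dBu.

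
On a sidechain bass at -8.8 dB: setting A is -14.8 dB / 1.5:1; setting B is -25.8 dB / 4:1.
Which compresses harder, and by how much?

B, by 10.75 dB

A: 6 dB over, compressed to 4 dB over, so 2 dB of GR.
B: 17 dB over, compressed to 4.25 dB over, so 12.75 dB of GR.
B applies 10.75 dB more gain reduction.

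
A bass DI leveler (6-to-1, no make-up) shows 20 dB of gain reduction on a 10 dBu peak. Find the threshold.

Gain reduction = 10 − (-10) = 20 dB; output overshoot = GR / (R − 1) = 20 / 5 = 4 dB.
Threshold = output − output overshoot = -10 − 4 = -14 dBu.

-14 dBu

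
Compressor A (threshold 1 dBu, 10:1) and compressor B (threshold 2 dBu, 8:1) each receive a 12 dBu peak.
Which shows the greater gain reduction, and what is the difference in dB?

A: GR = 11 − 11/10 = 9.9 dB.
B: GR = 10 − 10/8 = 8.75 dB.
Difference: 1.15 dB in favour of A.

A, by 1.15 dB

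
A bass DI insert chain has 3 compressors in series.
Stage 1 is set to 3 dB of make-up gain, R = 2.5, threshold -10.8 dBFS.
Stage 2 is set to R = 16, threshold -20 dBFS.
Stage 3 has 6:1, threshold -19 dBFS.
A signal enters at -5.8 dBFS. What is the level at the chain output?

-19.1125 dBFS

Stage 1: overshoot 5 dB → 5/2.5 = 2 dB → -8.8 dBFS; +3 dB make-up → -5.8 dBFS.
Stage 2: -5.8 dBFS is 14.2 dB over -20 dBFS; at 16:1 that becomes 0.8875 dB over, giving -19.1125 dBFS.
Stage 3: -19.1125 dBFS ≤ -19 dBFS, so stage 3 doesn't engage; output -19.1125 dBFS.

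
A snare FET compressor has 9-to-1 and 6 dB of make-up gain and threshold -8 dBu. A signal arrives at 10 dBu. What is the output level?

Overshoot: 10 − (-8) = 18 dB.
At 9:1 the overshoot is divided by 9, leaving 2 dB above threshold.
So the level is -8 + 2 = -6 dBu; make-up adds 6 dB, giving 0 dBu.

0 dBu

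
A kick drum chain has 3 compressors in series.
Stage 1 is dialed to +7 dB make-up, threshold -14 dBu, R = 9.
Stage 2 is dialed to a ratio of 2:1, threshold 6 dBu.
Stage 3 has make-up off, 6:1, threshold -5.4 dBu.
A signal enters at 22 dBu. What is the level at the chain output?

-5 dBu

Stage 1: overshoot 36 dB → 36/9 = 4 dB → -10 dBu; +7 dB make-up → -3 dBu.
Stage 2: -3 dBu is at or below the 6 dBu threshold — no compression; output -3 dBu.
Stage 3: overshoot 2.4 dB → 2.4/6 = 0.4 dB → -5 dBu.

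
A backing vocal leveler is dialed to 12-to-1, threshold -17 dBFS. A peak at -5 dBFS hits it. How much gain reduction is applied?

11 dB

-5 dBFS exceeds the threshold by 12 dB.
At 12:1, output sits 12/12 = 1 dB above threshold.
GR = overshoot in − overshoot out = 12 − 1 = 11 dB.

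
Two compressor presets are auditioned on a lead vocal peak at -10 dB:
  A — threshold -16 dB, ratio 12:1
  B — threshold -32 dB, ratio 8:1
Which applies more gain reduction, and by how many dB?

B, by 13.75 dB

A: GR = 6 − 6/12 = 5.5 dB.
B: GR = 22 − 22/8 = 19.25 dB.
B reduces 13.75 dB more.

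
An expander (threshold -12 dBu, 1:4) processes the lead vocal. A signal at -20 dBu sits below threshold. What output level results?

-44 dBu

The input is 8 dB below the -12 dBu threshold.
A 1:4 expander multiplies undershoot by 4: 8 × 4 = 32 dB below threshold.
Output = -12 − 32 = -44 dBu.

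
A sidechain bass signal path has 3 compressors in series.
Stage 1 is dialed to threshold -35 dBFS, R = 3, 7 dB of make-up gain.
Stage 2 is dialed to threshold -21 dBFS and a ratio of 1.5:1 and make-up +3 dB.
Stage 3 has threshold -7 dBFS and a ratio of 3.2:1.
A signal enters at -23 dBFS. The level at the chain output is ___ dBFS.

Stage 1: 12 dB above -35 dBFS, reduced 3:1 to 4 dB above → -31 dBFS; +7 dB make-up → -24 dBFS.
Stage 2: -24 dBFS is at or below the -21 dBFS threshold — no compression; make-up brings it to -21 dBFS.
Stage 3: -21 dBFS ≤ -7 dBFS, so stage 3 doesn't engage; output -21 dBFS.

-21 dBFS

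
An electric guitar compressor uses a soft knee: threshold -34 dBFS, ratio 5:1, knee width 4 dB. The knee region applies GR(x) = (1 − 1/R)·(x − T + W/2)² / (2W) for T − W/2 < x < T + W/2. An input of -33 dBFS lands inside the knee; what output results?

x − T + W/2 = -33 − (-34) + 2 = 3.
GR = (1 − 1/5) × 3² / 8 = 0.8 × 9 / 8 = 0.9 dB.
Output = -33 − 0.9 = -33.9 dBFS.

-33.9 dBFS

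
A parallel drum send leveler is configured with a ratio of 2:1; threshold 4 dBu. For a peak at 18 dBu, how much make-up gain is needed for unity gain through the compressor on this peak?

The peak compresses to 4 + 14/2 = 11 dBu.
To reach 18 dBu requires 18 − 11 = 7 dB of make-up.

7 dB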